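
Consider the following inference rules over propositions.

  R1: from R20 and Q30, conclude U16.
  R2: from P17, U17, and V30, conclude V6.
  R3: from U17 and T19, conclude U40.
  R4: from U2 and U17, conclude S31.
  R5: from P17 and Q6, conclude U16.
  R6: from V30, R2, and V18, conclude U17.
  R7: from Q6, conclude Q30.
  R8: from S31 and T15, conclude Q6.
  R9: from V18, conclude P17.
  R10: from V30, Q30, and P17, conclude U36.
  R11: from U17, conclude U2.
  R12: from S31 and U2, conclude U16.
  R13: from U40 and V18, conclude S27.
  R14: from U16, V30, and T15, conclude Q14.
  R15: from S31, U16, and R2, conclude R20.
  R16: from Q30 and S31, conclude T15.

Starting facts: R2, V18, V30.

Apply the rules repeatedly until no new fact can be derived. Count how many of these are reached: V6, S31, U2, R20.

From V18, R9 gives P17.
V30, R2, and V18 hold, so U17 follows (R6).
From U17, R11 gives U2.
From P17, U17, and V30, R2 gives V6.
U2 and U17 hold, so S31 follows (R4).
From S31 and U2, R12 gives U16.
S31, U16, and R2 hold, so R20 follows (R15).
V6: reached.
S31: reached.
U2: reached.
R20: reached.
All 4 are reached.

4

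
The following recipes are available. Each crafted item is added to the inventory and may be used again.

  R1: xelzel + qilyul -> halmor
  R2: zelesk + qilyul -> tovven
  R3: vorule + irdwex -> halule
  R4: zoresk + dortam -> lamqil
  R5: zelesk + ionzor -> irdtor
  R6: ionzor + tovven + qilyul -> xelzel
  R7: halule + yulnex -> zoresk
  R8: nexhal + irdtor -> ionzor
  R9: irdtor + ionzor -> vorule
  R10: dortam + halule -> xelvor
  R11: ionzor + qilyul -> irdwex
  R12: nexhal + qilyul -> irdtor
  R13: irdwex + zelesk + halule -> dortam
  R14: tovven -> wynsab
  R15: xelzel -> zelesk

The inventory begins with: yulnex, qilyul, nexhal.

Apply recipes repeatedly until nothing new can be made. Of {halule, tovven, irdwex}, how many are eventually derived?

2

Using R12, nexhal and qilyul make irdtor.
nexhal + irdtor -> ionzor (R8).
irdtor + ionzor -> vorule (R9).
Using R11, ionzor and qilyul make irdwex.
Using R3, vorule and irdwex make halule.
halule: reached.
tovven would need zelesk and qilyul (R2), but zelesk is never obtained.
irdwex: reached.
Reached: halule and irdwex — 2 of the 3.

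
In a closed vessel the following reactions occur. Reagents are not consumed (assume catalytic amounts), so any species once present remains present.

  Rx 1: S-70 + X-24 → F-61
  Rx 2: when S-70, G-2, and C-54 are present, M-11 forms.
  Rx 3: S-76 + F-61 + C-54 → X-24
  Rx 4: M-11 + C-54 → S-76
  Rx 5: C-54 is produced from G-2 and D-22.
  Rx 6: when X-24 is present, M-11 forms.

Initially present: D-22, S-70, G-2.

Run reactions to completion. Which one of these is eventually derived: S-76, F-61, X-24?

G-2 and D-22 present → C-54 forms (Rx 5).
S-70, G-2, and C-54 present → M-11 forms (Rx 2).
M-11 and C-54 present → S-76 forms (Rx 4).
F-61 would need S-70 and X-24 (Rx 1), but X-24 never forms. X-24 would need S-76, F-61, and C-54 (Rx 3), but F-61 never forms.

S-76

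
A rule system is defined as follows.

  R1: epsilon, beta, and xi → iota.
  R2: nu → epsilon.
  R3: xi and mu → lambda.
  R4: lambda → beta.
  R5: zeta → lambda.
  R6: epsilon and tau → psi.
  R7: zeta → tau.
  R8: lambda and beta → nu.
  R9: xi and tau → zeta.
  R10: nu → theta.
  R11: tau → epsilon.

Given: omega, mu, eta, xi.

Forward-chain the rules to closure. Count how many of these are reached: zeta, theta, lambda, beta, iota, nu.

5

From xi and mu, R3 gives lambda.
From lambda, R4 gives beta.
lambda and beta hold, so nu follows (R8).
nu holds, so epsilon follows (R2).
From nu, R10 gives theta.
From epsilon, beta, and xi, R1 gives iota.
zeta would need xi and tau (R9), but tau is never established.
theta: reached.
lambda: reached.
beta: reached.
iota: reached.
nu: reached.
Reached: theta, lambda, beta, iota, and nu — 5 of the 6.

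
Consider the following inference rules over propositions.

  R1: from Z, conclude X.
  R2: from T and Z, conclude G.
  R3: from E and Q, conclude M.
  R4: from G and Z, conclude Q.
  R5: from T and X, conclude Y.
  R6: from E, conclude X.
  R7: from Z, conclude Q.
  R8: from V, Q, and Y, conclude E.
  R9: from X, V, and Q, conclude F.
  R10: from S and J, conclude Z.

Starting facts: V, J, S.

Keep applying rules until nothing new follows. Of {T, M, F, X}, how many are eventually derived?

S and J hold, so Z follows (R10).
From Z, R1 gives X.
Z holds, so Q follows (R7).
X, V, and Q hold, so F follows (R9).
No rule produces T, and it is not given.
M would need E and Q (R3), but E is never established.
F: reached.
X: reached.
Reached: F and X — 2 of the 4.

2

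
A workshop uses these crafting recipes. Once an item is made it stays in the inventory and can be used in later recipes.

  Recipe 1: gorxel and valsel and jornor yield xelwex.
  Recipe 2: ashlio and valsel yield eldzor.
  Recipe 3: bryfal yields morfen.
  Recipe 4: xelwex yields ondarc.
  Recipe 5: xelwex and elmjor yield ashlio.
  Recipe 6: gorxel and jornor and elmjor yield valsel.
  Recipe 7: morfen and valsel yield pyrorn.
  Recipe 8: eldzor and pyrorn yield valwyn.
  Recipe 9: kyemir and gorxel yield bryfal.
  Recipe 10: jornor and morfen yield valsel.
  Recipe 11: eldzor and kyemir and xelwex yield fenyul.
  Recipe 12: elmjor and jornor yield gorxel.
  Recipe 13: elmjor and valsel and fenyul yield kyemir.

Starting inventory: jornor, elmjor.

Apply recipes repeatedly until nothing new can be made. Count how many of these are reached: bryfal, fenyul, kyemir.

0

bryfal would need kyemir and gorxel (Recipe 9), but kyemir is never obtained.
fenyul would need eldzor, kyemir, and xelwex (Recipe 11), but kyemir is never obtained.
kyemir would need elmjor, valsel, and fenyul (Recipe 13), but fenyul is never obtained.
None of the 3 are reached.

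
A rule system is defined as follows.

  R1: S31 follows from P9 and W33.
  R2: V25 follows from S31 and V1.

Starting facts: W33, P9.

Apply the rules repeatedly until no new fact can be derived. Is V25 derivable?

No

V25 would need S31 and V1 (R2), but V1 is never established.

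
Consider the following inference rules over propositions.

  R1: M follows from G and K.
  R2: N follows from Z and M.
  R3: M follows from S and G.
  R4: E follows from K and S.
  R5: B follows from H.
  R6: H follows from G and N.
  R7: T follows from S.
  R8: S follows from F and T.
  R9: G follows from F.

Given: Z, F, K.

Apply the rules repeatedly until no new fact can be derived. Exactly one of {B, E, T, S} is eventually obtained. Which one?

From F, R9 gives G.
From G and K, R1 gives M.
From Z and M, R2 gives N.
From G and N, R6 gives H.
From H, R5 gives B.
E would need K and S (R4), but S is never established. T would need S (R7), but S is never established. S would need F and T (R8), but T is never established.

B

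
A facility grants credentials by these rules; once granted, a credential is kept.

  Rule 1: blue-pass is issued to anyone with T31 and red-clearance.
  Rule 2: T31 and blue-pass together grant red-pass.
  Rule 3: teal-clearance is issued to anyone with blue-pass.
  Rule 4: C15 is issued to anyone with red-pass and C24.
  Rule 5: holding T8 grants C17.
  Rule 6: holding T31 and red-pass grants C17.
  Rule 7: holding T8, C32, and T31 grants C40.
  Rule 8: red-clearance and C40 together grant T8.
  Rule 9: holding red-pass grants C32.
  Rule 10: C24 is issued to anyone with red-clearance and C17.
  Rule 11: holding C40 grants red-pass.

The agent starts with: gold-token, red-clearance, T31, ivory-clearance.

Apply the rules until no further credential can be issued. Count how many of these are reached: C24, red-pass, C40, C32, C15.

4

Holding T31 and red-clearance grants blue-pass (Rule 1).
Holding T31 and blue-pass grants red-pass (Rule 2).
Holding red-pass grants C32 (Rule 9).
Holding T31 and red-pass grants C17 (Rule 6).
Holding red-clearance and C17 grants C24 (Rule 10).
Holding red-pass and C24 grants C15 (Rule 4).
C24: reached.
red-pass: reached.
C40 would need T8, C32, and T31 (Rule 7), but T8 is never granted.
C32: reached.
C15: reached.
Reached: C24, red-pass, C32, and C15 — 4 of the 5.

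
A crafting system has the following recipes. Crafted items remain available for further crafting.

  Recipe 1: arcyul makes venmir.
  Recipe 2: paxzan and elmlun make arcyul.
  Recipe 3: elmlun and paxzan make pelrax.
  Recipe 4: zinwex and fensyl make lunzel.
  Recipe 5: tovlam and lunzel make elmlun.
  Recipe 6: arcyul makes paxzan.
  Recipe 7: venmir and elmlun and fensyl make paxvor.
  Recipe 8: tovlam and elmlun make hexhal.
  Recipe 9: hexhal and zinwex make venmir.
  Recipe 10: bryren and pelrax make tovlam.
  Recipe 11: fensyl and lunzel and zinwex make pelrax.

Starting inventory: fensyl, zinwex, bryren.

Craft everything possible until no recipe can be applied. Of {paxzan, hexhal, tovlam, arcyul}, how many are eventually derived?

Using Recipe 4, zinwex and fensyl make lunzel.
fensyl and lunzel and zinwex → pelrax (Recipe 11).
Using Recipe 10, bryren and pelrax make tovlam.
Using Recipe 5, tovlam and lunzel make elmlun.
Using Recipe 8, tovlam and elmlun make hexhal.
paxzan would need arcyul (Recipe 6), but arcyul is never obtained.
hexhal: reached.
tovlam: reached.
arcyul would need paxzan and elmlun (Recipe 2), but paxzan is never obtained.
Reached: hexhal and tovlam — 2 of the 4.

2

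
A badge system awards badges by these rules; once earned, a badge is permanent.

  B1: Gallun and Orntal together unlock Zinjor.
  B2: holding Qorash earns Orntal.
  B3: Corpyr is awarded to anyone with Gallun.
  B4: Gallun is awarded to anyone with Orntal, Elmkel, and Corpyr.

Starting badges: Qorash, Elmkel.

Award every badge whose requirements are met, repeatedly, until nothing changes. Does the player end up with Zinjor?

Zinjor would need Gallun and Orntal (B1), but Gallun is never earned.

No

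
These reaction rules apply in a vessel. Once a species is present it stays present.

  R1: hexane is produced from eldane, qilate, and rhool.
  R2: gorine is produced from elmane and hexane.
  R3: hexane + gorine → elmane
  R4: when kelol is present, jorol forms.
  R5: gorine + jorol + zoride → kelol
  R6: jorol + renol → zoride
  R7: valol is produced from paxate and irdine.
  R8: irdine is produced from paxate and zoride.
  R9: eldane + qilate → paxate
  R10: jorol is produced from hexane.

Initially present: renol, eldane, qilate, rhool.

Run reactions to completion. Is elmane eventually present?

elmane would need hexane and gorine (R3), but gorine never forms.

No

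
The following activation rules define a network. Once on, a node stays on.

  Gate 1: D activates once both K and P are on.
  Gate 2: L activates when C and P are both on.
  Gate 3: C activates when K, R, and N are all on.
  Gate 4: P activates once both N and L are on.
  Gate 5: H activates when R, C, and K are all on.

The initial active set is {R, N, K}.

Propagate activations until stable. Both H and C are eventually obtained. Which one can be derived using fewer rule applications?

C: K, R, and N are on, so C activates (Gate 3). [1 rule application]
H: Gate 3: K, R, and N on → C on. R, C, and K are on, so H activates (Gate 5). [2 rule applications]
C needs fewer.

C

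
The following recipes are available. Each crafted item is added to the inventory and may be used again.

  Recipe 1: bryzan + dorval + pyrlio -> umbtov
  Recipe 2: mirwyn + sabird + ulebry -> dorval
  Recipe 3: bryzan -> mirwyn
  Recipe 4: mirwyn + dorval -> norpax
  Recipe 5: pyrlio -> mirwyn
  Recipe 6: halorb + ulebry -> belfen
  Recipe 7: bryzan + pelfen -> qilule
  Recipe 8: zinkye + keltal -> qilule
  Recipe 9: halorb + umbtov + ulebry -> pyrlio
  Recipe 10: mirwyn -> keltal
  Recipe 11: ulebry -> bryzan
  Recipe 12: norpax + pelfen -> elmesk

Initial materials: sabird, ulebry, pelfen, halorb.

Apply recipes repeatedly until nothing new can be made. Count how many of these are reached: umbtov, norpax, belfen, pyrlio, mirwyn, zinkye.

ulebry -> bryzan (Recipe 11).
Using Recipe 6, halorb and ulebry make belfen.
bryzan -> mirwyn (Recipe 3).
mirwyn + sabird + ulebry -> dorval (Recipe 2).
mirwyn + dorval -> norpax (Recipe 4).
umbtov would need bryzan, dorval, and pyrlio (Recipe 1), but pyrlio is never obtained.
norpax: reached.
belfen: reached.
pyrlio would need halorb, umbtov, and ulebry (Recipe 9), but umbtov is never obtained.
mirwyn: reached.
No rule produces zinkye, and it is not given.
Reached: norpax, belfen, and mirwyn — 3 of the 6.

3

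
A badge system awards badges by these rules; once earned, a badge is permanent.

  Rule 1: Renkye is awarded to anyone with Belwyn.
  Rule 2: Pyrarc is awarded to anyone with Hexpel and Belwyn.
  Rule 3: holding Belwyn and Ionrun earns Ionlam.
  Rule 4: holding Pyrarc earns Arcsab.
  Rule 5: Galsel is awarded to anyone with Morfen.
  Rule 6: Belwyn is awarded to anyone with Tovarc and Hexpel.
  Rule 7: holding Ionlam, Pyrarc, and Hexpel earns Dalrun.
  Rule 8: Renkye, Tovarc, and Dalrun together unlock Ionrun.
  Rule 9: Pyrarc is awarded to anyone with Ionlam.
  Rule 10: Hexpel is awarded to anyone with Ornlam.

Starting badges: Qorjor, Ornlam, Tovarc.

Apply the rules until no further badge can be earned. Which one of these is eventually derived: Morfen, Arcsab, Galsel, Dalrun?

Arcsab

With Ornlam, Hexpel is earned (Rule 10).
With Tovarc and Hexpel, Belwyn is earned (Rule 6).
With Hexpel and Belwyn, Pyrarc is earned (Rule 2).
With Pyrarc, Arcsab is earned (Rule 4).
Dalrun would need Ionlam, Pyrarc, and Hexpel (Rule 7), but Ionlam is never earned. No rule produces Morfen, and it is not given. Galsel would need Morfen (Rule 5), but Morfen is never earned.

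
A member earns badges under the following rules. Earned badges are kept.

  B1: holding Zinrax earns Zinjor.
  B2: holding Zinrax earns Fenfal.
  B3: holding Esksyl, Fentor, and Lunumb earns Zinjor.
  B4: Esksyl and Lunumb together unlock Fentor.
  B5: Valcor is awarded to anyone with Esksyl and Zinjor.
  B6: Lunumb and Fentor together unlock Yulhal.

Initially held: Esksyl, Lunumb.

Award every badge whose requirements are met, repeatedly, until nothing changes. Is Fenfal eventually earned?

No

Fenfal would need Zinrax (B2), but Zinrax is never earned.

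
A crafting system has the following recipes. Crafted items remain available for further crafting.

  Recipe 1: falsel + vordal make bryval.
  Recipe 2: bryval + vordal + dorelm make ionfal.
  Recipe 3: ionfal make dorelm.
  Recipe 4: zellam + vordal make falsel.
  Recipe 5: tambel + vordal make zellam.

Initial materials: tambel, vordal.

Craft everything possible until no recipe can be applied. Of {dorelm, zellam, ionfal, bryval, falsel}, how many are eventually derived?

3

tambel + vordal → zellam (Recipe 5).
Using Recipe 4, zellam and vordal make falsel.
Using Recipe 1, falsel and vordal make bryval.
dorelm would need ionfal (Recipe 3), but ionfal is never obtained.
zellam: reached.
ionfal would need bryval, vordal, and dorelm (Recipe 2), but dorelm is never obtained.
bryval: reached.
falsel: reached.
Reached: zellam, bryval, and falsel — 3 of the 5.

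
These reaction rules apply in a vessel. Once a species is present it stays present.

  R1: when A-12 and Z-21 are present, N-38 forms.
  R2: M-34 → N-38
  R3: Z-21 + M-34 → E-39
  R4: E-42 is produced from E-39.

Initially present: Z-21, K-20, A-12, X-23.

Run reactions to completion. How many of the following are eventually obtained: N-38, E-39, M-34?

1

A-12 and Z-21 present → N-38 forms (R1).
N-38: reached.
E-39 would need Z-21 and M-34 (R3), but M-34 never forms.
No rule produces M-34, and it is not given.
Reached: N-38 — 1 of the 3.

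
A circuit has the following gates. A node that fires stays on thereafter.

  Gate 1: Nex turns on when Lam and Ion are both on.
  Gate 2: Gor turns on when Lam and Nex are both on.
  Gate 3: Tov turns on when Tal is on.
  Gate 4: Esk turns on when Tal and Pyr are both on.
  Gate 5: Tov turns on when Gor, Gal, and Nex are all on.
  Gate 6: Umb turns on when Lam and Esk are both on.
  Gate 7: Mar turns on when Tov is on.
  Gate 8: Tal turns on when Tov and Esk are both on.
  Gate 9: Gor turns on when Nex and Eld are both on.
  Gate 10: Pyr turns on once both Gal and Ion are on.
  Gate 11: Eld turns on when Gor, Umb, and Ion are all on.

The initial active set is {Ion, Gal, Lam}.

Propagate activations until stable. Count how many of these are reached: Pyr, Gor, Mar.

3

Lam and Ion are on, so Nex turns on (Gate 1).
Gate 10: Gal and Ion on → Pyr on.
Lam and Nex are on, so Gor turns on (Gate 2).
Gate 5: Gor, Gal, and Nex on → Tov on.
Gate 7: Tov on → Mar on.
Pyr: reached.
Gor: reached.
Mar: reached.
All 3 are reached.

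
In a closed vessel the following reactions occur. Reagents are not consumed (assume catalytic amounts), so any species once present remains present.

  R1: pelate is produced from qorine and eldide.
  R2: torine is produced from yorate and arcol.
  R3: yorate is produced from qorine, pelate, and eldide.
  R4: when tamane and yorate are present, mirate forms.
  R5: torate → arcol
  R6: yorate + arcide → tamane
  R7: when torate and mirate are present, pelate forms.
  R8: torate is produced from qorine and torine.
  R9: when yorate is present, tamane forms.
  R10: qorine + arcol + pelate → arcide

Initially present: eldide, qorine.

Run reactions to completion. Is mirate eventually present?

Yes

qorine and eldide present → pelate forms (R1).
qorine, pelate, and eldide present → yorate forms (R3).
yorate present → tamane forms (R9).
tamane and yorate present → mirate forms (R4).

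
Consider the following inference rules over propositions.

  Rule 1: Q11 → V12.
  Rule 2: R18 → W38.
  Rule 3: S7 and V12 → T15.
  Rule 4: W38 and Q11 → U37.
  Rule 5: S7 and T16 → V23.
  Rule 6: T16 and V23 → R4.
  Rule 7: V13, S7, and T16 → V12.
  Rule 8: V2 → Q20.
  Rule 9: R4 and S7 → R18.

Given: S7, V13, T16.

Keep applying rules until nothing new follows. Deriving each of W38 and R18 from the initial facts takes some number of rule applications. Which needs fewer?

R18: From S7 and T16, Rule 5 gives V23. From T16 and V23, Rule 6 gives R4. From R4 and S7, Rule 9 gives R18. [3 rule applications]
W38: S7 and T16 hold, so V23 follows (Rule 5). From T16 and V23, Rule 6 gives R4. From R4 and S7, Rule 9 gives R18. R18 holds, so W38 follows (Rule 2). [4 rule applications]
R18 needs fewer.

R18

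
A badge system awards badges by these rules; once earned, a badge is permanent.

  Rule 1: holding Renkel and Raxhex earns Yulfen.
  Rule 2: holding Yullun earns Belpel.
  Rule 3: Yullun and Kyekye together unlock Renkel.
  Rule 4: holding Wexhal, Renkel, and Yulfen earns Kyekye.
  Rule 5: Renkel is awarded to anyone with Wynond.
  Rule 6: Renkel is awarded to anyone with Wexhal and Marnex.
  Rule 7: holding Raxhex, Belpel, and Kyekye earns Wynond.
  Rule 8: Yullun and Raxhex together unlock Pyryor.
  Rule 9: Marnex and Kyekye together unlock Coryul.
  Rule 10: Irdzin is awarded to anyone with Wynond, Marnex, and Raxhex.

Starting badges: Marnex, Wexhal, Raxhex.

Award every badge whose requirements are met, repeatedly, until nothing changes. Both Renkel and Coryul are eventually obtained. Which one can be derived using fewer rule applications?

Renkel: With Wexhal and Marnex, Renkel is earned (Rule 6). [1 rule application]
Coryul: With Wexhal and Marnex, Renkel is earned (Rule 6). With Renkel and Raxhex, Yulfen is earned (Rule 1). With Wexhal, Renkel, and Yulfen, Kyekye is earned (Rule 4). With Marnex and Kyekye, Coryul is earned (Rule 9). [4 rule applications]
Renkel needs fewer.

Renkel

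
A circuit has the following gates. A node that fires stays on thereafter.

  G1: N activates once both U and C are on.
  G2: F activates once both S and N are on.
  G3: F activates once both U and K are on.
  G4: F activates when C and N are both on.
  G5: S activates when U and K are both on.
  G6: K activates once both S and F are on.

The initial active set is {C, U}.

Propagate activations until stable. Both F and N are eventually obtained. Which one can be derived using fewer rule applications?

N

N: G1: U and C on → N on. [1 rule application]
F: G1: U and C on → N on. C and N are on, so F activates (G4). [2 rule applications]
N needs fewer.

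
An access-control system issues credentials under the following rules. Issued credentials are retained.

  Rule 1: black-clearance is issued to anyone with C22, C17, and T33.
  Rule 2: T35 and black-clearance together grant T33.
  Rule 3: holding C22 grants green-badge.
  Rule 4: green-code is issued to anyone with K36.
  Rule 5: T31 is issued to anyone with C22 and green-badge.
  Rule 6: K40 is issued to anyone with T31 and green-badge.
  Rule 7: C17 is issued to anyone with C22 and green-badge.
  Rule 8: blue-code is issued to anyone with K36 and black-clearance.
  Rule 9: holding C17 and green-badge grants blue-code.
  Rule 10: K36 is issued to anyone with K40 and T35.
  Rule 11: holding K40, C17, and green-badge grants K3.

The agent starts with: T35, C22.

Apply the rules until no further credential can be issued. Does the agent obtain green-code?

Yes

Holding C22 grants green-badge (Rule 3).
Holding C22 and green-badge grants T31 (Rule 5).
Holding T31 and green-badge grants K40 (Rule 6).
Holding K40 and T35 grants K36 (Rule 10).
Holding K36 grants green-code (Rule 4).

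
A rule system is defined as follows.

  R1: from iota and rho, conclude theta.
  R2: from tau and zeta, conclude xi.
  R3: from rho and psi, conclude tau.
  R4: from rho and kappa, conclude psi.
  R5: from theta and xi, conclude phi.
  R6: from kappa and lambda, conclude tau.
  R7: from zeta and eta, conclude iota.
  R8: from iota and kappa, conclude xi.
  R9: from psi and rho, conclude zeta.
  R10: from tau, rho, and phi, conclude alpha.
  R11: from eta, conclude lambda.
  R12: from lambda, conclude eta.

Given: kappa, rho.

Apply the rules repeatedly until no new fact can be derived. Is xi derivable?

From rho and kappa, R4 gives psi.
rho and psi hold, so tau follows (R3).
From psi and rho, R9 gives zeta.
From tau and zeta, R2 gives xi.

Yes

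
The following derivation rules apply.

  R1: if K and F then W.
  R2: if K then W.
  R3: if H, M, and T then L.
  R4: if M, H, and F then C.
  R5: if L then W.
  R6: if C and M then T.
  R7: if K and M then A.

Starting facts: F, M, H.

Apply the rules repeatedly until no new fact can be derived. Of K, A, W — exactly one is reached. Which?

From M, H, and F, R4 gives C.
C and M hold, so T follows (R6).
From H, M, and T, R3 gives L.
From L, R5 gives W.
No rule produces K, and it is not given. A would need K and M (R7), but K is never established.

W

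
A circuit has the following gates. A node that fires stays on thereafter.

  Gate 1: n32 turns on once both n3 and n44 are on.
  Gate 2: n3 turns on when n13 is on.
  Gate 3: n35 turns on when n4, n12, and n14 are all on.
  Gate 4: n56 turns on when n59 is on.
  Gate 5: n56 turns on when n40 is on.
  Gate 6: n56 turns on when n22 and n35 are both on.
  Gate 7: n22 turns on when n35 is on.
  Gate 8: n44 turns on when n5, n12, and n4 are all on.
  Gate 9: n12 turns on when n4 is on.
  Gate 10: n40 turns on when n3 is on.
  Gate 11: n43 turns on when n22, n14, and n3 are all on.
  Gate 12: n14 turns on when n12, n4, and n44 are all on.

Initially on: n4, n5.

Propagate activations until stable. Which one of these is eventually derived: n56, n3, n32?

n56

n4 is on, so n12 turns on (Gate 9).
Gate 8: n5, n12, and n4 on → n44 on.
Gate 12: n12, n4, and n44 on → n14 on.
n4, n12, and n14 are on, so n35 turns on (Gate 3).
n35 is on, so n22 turns on (Gate 7).
Gate 6: n22 and n35 on → n56 on.
n32 would need n3 and n44 (Gate 1), but n3 never turns on. n3 would need n13 (Gate 2), but n13 never turns on.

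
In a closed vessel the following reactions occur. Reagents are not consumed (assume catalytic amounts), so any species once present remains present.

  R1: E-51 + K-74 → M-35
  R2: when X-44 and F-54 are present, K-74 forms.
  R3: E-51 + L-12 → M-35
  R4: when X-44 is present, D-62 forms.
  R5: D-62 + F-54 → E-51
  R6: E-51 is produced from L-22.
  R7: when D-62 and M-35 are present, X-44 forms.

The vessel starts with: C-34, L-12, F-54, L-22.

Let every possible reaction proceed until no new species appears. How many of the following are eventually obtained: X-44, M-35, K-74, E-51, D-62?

2

L-22 present → E-51 forms (R6).
E-51 and L-12 present → M-35 forms (R3).
X-44 would need D-62 and M-35 (R7), but D-62 never forms.
M-35: reached.
K-74 would need X-44 and F-54 (R2), but X-44 never forms.
E-51: reached.
D-62 would need X-44 (R4), but X-44 never forms.
Reached: M-35 and E-51 — 2 of the 5.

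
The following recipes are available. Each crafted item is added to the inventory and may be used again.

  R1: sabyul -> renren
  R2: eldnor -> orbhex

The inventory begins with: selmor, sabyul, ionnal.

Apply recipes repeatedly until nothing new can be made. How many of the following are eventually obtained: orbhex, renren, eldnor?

sabyul -> renren (R1).
orbhex would need eldnor (R2), but eldnor is never obtained.
renren: reached.
No rule produces eldnor, and it is not given.
Reached: renren — 1 of the 3.

1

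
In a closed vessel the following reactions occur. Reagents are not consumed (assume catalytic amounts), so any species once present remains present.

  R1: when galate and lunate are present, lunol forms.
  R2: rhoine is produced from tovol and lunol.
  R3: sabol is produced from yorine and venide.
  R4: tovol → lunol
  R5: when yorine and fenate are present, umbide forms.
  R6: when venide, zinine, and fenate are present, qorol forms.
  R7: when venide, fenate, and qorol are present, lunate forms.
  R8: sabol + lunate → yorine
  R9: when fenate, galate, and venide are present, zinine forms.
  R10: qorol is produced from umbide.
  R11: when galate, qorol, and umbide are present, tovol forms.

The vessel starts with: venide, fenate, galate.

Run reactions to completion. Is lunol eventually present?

Yes

fenate, galate, and venide present → zinine forms (R9).
venide, zinine, and fenate present → qorol forms (R6).
venide, fenate, and qorol present → lunate forms (R7).
galate and lunate present → lunol forms (R1).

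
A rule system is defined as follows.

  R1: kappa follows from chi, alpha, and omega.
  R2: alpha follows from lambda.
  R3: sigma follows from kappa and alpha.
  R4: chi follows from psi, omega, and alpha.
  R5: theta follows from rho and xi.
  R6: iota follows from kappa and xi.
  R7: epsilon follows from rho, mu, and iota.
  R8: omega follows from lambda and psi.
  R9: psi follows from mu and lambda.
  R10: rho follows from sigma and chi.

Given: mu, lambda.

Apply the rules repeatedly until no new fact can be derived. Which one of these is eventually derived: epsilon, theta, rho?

rho

From mu and lambda, R9 gives psi.
lambda holds, so alpha follows (R2).
lambda and psi hold, so omega follows (R8).
psi, omega, and alpha hold, so chi follows (R4).
From chi, alpha, and omega, R1 gives kappa.
From kappa and alpha, R3 gives sigma.
From sigma and chi, R10 gives rho.
epsilon would need rho, mu, and iota (R7), but iota is never established. theta would need rho and xi (R5), but xi is never established.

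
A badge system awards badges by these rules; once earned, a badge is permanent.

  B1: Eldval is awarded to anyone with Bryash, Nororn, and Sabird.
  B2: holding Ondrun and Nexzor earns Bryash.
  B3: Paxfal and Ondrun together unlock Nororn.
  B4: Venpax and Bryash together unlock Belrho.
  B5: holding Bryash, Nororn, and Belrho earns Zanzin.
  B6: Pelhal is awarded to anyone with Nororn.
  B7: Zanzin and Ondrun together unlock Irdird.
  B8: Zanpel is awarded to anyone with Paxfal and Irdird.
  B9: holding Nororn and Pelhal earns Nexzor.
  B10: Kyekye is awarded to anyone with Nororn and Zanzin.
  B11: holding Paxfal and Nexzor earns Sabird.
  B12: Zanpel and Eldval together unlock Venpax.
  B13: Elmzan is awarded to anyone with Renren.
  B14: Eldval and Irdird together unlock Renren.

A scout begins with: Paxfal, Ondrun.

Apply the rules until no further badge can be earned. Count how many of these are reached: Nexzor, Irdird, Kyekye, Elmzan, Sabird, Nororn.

3

With Paxfal and Ondrun, Nororn is earned (B3).
With Nororn, Pelhal is earned (B6).
With Nororn and Pelhal, Nexzor is earned (B9).
With Paxfal and Nexzor, Sabird is earned (B11).
Nexzor: reached.
Irdird would need Zanzin and Ondrun (B7), but Zanzin is never earned.
Kyekye would need Nororn and Zanzin (B10), but Zanzin is never earned.
Elmzan would need Renren (B13), but Renren is never earned.
Sabird: reached.
Nororn: reached.
Reached: Nexzor, Sabird, and Nororn — 3 of the 6.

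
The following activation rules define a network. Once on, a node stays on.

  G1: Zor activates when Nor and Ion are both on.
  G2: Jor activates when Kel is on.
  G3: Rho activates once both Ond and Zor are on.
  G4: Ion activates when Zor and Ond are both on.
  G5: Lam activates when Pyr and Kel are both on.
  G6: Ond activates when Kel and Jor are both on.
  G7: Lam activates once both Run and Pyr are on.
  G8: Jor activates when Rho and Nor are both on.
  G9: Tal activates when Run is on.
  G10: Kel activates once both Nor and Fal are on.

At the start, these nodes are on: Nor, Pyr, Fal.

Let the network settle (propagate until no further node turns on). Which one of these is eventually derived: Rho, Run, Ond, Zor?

G10: Nor and Fal on → Kel on.
Kel is on, so Jor activates (G2).
G6: Kel and Jor on → Ond on.
Zor would need Nor and Ion (G1), but Ion never turns on. Rho would need Ond and Zor (G3), but Zor never turns on. No rule produces Run, and it is not given.

Ond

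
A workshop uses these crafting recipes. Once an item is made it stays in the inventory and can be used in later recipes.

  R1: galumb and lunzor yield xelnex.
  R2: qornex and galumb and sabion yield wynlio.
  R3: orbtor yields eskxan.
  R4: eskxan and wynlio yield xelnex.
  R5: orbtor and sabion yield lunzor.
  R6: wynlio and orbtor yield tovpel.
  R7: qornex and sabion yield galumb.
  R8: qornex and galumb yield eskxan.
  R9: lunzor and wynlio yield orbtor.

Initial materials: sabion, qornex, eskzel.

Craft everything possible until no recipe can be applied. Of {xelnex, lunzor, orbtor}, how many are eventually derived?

1

Using R7, qornex and sabion make galumb.
Using R2, qornex, galumb, and sabion make wynlio.
qornex and galumb → eskxan (R8).
eskxan and wynlio → xelnex (R4).
xelnex: reached.
lunzor would need orbtor and sabion (R5), but orbtor is never obtained.
orbtor would need lunzor and wynlio (R9), but lunzor is never obtained.
Reached: xelnex — 1 of the 3.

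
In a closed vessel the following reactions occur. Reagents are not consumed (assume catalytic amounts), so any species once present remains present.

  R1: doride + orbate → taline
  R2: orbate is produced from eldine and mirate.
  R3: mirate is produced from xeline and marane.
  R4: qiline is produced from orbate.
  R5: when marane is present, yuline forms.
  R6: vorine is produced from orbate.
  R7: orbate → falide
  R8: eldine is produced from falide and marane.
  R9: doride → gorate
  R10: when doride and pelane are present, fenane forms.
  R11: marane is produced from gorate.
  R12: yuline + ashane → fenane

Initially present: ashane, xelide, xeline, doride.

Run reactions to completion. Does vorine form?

No

vorine would need orbate (R6), but orbate never forms.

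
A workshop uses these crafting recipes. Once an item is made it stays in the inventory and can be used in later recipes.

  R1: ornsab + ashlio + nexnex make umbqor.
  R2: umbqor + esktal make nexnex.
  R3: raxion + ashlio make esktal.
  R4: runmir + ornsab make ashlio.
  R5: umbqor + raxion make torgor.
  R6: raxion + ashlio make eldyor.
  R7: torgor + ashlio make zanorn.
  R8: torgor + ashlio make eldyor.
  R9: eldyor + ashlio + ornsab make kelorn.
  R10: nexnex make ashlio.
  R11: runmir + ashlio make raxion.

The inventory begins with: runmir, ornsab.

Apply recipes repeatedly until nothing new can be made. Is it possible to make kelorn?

Yes

runmir + ornsab → ashlio (R4).
runmir + ashlio → raxion (R11).
Using R6, raxion and ashlio make eldyor.
eldyor + ashlio + ornsab → kelorn (R9).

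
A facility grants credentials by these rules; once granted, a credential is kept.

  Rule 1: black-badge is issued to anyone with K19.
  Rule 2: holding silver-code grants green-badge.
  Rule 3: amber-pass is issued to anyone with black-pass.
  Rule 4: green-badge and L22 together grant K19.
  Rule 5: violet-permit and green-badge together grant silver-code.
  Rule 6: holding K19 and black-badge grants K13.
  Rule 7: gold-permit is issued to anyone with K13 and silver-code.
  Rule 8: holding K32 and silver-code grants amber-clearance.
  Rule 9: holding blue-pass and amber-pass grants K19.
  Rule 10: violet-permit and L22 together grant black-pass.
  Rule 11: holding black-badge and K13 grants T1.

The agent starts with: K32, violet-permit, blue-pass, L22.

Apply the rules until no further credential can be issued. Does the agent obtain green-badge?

green-badge would need silver-code (Rule 2), but silver-code is never granted.

No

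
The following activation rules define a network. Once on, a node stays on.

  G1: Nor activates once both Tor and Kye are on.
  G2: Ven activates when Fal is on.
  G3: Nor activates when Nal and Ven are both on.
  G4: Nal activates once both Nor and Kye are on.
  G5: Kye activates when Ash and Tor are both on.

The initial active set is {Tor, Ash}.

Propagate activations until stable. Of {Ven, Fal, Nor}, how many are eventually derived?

G5: Ash and Tor on → Kye on.
G1: Tor and Kye on → Nor on.
Ven would need Fal (G2), but Fal never turns on.
No rule produces Fal, and it is not given.
Nor: reached.
Reached: Nor — 1 of the 3.

1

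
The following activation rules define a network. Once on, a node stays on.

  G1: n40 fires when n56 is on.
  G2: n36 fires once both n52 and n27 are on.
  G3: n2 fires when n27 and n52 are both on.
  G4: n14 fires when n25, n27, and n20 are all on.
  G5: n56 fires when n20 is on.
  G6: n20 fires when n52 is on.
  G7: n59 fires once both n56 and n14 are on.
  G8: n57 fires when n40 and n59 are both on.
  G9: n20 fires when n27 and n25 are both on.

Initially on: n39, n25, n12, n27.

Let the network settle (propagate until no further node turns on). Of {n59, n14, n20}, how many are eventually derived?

3

n27 and n25 are on, so n20 fires (G9).
n20 is on, so n56 fires (G5).
n25, n27, and n20 are on, so n14 fires (G4).
n56 and n14 are on, so n59 fires (G7).
n59: reached.
n14: reached.
n20: reached.
All 3 are reached.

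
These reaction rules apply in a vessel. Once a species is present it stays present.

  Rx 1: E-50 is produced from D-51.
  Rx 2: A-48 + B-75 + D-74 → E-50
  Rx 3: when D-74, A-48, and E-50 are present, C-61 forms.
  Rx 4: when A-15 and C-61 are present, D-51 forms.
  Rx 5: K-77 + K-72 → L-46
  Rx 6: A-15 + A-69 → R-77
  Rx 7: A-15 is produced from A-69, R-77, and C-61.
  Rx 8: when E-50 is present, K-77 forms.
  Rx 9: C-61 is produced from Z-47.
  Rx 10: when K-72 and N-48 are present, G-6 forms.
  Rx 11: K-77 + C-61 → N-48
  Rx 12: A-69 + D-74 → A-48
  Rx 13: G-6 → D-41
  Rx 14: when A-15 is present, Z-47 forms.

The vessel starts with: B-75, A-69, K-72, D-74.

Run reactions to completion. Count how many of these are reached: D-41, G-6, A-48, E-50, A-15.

A-69 and D-74 present → A-48 forms (Rx 12).
A-48, B-75, and D-74 present → E-50 forms (Rx 2).
D-74, A-48, and E-50 present → C-61 forms (Rx 3).
E-50 present → K-77 forms (Rx 8).
K-77 and C-61 present → N-48 forms (Rx 11).
K-72 and N-48 present → G-6 forms (Rx 10).
G-6 present → D-41 forms (Rx 13).
D-41: reached.
G-6: reached.
A-48: reached.
E-50: reached.
A-15 would need A-69, R-77, and C-61 (Rx 7), but R-77 never forms.
Reached: D-41, G-6, A-48, and E-50 — 4 of the 5.

4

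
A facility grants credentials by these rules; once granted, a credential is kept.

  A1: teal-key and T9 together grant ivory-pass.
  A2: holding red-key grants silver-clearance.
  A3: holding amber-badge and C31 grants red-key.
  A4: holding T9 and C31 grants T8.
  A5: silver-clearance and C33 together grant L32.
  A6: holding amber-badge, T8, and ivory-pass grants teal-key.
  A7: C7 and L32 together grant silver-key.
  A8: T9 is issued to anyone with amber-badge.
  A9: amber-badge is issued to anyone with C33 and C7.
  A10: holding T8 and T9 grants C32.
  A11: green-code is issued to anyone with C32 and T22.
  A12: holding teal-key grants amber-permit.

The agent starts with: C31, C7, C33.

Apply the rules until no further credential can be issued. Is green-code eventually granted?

No

green-code would need C32 and T22 (A11), but T22 is never granted.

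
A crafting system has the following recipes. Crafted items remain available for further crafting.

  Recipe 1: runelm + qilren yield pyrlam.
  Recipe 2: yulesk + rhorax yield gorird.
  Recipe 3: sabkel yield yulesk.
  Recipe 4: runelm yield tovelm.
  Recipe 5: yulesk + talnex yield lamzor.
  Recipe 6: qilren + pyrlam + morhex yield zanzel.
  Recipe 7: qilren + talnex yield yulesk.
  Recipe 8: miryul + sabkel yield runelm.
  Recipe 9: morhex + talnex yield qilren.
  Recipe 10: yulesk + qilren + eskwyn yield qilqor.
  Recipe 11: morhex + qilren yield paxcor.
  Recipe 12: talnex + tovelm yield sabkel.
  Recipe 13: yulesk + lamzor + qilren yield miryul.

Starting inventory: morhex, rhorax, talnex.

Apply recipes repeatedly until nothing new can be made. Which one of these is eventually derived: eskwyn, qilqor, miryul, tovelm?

miryul

morhex + talnex → qilren (Recipe 9).
Using Recipe 7, qilren and talnex make yulesk.
Using Recipe 5, yulesk and talnex make lamzor.
yulesk + lamzor + qilren → miryul (Recipe 13).
qilqor would need yulesk, qilren, and eskwyn (Recipe 10), but eskwyn is never obtained. tovelm would need runelm (Recipe 4), but runelm is never obtained. No rule produces eskwyn, and it is not given.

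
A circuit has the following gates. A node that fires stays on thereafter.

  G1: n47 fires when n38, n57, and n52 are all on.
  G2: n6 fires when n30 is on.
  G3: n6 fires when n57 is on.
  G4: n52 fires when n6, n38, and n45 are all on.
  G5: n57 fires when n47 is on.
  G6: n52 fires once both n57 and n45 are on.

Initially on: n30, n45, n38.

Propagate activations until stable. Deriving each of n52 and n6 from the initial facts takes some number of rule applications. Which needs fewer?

n6

n6: n30 is on, so n6 fires (G2). [1 rule application]
n52: n30 is on, so n6 fires (G2). n6, n38, and n45 are on, so n52 fires (G4). [2 rule applications]
n6 needs fewer.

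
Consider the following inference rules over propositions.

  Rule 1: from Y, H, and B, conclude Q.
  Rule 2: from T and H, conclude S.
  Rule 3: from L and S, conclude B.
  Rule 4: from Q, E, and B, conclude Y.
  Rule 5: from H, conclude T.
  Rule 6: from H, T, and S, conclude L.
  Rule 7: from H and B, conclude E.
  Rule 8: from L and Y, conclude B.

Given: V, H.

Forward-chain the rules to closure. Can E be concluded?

Yes

H holds, so T follows (Rule 5).
T and H hold, so S follows (Rule 2).
From H, T, and S, Rule 6 gives L.
From L and S, Rule 3 gives B.
H and B hold, so E follows (Rule 7).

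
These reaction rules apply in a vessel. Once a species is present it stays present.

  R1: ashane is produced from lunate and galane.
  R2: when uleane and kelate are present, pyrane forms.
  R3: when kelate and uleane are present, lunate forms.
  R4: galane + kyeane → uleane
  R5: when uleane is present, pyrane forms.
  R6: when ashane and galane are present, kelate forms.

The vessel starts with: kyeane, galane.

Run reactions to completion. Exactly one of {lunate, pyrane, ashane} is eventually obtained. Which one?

pyrane

galane and kyeane present → uleane forms (R4).
uleane present → pyrane forms (R5).
ashane would need lunate and galane (R1), but lunate never forms. lunate would need kelate and uleane (R3), but kelate never forms.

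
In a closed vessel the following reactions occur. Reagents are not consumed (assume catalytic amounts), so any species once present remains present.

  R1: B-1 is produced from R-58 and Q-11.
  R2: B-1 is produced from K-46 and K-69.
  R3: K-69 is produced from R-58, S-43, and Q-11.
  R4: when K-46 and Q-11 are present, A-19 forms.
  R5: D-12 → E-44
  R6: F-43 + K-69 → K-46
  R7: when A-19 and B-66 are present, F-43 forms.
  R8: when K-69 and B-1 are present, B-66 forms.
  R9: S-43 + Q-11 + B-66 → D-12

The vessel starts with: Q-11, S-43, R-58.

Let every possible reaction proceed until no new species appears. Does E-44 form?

Yes

R-58, S-43, and Q-11 present → K-69 forms (R3).
R-58 and Q-11 present → B-1 forms (R1).
K-69 and B-1 present → B-66 forms (R8).
S-43, Q-11, and B-66 present → D-12 forms (R9).
D-12 present → E-44 forms (R5).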